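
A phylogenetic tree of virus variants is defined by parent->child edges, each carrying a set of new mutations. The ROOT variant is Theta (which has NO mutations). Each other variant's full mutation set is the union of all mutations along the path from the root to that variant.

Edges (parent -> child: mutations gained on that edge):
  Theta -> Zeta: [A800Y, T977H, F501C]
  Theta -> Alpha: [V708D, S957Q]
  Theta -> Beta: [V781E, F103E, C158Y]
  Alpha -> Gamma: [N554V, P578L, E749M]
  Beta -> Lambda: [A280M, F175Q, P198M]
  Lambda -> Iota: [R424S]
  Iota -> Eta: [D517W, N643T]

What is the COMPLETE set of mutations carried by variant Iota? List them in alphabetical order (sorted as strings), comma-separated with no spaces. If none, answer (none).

Answer: A280M,C158Y,F103E,F175Q,P198M,R424S,V781E

Derivation:
At Theta: gained [] -> total []
At Beta: gained ['V781E', 'F103E', 'C158Y'] -> total ['C158Y', 'F103E', 'V781E']
At Lambda: gained ['A280M', 'F175Q', 'P198M'] -> total ['A280M', 'C158Y', 'F103E', 'F175Q', 'P198M', 'V781E']
At Iota: gained ['R424S'] -> total ['A280M', 'C158Y', 'F103E', 'F175Q', 'P198M', 'R424S', 'V781E']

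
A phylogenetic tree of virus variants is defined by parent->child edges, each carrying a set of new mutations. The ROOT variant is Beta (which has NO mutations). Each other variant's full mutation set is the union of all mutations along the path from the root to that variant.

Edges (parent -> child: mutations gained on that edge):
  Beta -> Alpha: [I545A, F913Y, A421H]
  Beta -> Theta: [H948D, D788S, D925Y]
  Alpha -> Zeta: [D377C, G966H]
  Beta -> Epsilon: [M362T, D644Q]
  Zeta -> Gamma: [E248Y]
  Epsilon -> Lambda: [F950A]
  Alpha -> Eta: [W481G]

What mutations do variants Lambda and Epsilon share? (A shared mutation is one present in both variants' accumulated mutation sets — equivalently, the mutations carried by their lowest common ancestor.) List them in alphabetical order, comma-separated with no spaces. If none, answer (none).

Accumulating mutations along path to Lambda:
  At Beta: gained [] -> total []
  At Epsilon: gained ['M362T', 'D644Q'] -> total ['D644Q', 'M362T']
  At Lambda: gained ['F950A'] -> total ['D644Q', 'F950A', 'M362T']
Mutations(Lambda) = ['D644Q', 'F950A', 'M362T']
Accumulating mutations along path to Epsilon:
  At Beta: gained [] -> total []
  At Epsilon: gained ['M362T', 'D644Q'] -> total ['D644Q', 'M362T']
Mutations(Epsilon) = ['D644Q', 'M362T']
Intersection: ['D644Q', 'F950A', 'M362T'] ∩ ['D644Q', 'M362T'] = ['D644Q', 'M362T']

Answer: D644Q,M362T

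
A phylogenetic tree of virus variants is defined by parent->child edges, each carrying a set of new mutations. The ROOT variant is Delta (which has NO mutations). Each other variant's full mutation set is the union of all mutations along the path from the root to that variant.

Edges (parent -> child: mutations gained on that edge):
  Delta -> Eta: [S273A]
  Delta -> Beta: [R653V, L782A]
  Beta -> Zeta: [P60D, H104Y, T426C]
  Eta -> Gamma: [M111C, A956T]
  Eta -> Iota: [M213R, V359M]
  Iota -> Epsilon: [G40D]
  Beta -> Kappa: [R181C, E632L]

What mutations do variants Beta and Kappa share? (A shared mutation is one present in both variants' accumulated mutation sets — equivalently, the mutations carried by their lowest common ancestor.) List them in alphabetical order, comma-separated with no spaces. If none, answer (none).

Answer: L782A,R653V

Derivation:
Accumulating mutations along path to Beta:
  At Delta: gained [] -> total []
  At Beta: gained ['R653V', 'L782A'] -> total ['L782A', 'R653V']
Mutations(Beta) = ['L782A', 'R653V']
Accumulating mutations along path to Kappa:
  At Delta: gained [] -> total []
  At Beta: gained ['R653V', 'L782A'] -> total ['L782A', 'R653V']
  At Kappa: gained ['R181C', 'E632L'] -> total ['E632L', 'L782A', 'R181C', 'R653V']
Mutations(Kappa) = ['E632L', 'L782A', 'R181C', 'R653V']
Intersection: ['L782A', 'R653V'] ∩ ['E632L', 'L782A', 'R181C', 'R653V'] = ['L782A', 'R653V']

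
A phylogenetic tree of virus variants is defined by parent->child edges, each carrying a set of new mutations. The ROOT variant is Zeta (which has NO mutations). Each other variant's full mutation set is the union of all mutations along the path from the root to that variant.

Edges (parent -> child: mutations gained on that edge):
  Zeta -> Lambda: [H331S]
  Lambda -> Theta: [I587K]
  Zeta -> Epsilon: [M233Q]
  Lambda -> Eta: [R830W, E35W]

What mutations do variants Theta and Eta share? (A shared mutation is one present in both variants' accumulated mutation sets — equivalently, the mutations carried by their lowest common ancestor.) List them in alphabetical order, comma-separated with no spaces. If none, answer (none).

Accumulating mutations along path to Theta:
  At Zeta: gained [] -> total []
  At Lambda: gained ['H331S'] -> total ['H331S']
  At Theta: gained ['I587K'] -> total ['H331S', 'I587K']
Mutations(Theta) = ['H331S', 'I587K']
Accumulating mutations along path to Eta:
  At Zeta: gained [] -> total []
  At Lambda: gained ['H331S'] -> total ['H331S']
  At Eta: gained ['R830W', 'E35W'] -> total ['E35W', 'H331S', 'R830W']
Mutations(Eta) = ['E35W', 'H331S', 'R830W']
Intersection: ['H331S', 'I587K'] ∩ ['E35W', 'H331S', 'R830W'] = ['H331S']

Answer: H331S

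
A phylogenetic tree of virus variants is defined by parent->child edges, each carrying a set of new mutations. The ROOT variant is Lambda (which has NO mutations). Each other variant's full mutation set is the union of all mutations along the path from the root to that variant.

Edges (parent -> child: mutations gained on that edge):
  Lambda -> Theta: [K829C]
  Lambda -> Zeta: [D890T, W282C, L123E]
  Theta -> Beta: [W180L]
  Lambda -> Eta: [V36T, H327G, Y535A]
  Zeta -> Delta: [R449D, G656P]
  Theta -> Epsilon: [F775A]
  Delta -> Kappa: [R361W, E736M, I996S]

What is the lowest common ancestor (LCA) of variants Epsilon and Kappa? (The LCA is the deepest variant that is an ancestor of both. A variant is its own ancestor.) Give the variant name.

Answer: Lambda

Derivation:
Path from root to Epsilon: Lambda -> Theta -> Epsilon
  ancestors of Epsilon: {Lambda, Theta, Epsilon}
Path from root to Kappa: Lambda -> Zeta -> Delta -> Kappa
  ancestors of Kappa: {Lambda, Zeta, Delta, Kappa}
Common ancestors: {Lambda}
Walk up from Kappa: Kappa (not in ancestors of Epsilon), Delta (not in ancestors of Epsilon), Zeta (not in ancestors of Epsilon), Lambda (in ancestors of Epsilon)
Deepest common ancestor (LCA) = Lambda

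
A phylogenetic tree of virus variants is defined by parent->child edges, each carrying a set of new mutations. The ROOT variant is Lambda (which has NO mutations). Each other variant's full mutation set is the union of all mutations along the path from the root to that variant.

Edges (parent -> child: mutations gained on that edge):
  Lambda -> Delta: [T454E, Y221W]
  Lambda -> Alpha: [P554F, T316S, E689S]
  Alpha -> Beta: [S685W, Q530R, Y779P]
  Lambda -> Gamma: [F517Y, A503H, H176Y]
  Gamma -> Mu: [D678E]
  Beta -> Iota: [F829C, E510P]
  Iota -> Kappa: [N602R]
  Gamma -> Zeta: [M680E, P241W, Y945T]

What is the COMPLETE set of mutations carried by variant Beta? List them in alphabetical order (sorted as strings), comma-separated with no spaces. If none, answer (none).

Answer: E689S,P554F,Q530R,S685W,T316S,Y779P

Derivation:
At Lambda: gained [] -> total []
At Alpha: gained ['P554F', 'T316S', 'E689S'] -> total ['E689S', 'P554F', 'T316S']
At Beta: gained ['S685W', 'Q530R', 'Y779P'] -> total ['E689S', 'P554F', 'Q530R', 'S685W', 'T316S', 'Y779P']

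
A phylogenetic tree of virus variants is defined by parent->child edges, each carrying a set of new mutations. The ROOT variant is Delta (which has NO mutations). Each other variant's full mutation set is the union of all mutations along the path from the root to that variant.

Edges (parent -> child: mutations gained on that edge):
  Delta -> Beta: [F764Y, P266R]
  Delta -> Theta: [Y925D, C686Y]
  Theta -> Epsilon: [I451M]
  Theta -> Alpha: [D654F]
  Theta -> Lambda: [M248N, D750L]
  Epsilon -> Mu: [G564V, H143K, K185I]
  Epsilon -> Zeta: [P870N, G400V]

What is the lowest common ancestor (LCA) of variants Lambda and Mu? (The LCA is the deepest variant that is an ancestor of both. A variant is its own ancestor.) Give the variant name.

Path from root to Lambda: Delta -> Theta -> Lambda
  ancestors of Lambda: {Delta, Theta, Lambda}
Path from root to Mu: Delta -> Theta -> Epsilon -> Mu
  ancestors of Mu: {Delta, Theta, Epsilon, Mu}
Common ancestors: {Delta, Theta}
Walk up from Mu: Mu (not in ancestors of Lambda), Epsilon (not in ancestors of Lambda), Theta (in ancestors of Lambda), Delta (in ancestors of Lambda)
Deepest common ancestor (LCA) = Theta

Answer: Theta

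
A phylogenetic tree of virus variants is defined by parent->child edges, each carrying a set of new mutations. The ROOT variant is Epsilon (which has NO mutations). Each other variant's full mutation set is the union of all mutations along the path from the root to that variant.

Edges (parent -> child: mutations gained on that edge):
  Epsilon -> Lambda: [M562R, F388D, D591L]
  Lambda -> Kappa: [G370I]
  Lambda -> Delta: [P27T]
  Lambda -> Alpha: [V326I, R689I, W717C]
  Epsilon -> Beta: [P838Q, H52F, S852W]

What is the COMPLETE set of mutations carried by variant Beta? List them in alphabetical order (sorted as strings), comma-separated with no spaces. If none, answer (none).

At Epsilon: gained [] -> total []
At Beta: gained ['P838Q', 'H52F', 'S852W'] -> total ['H52F', 'P838Q', 'S852W']

Answer: H52F,P838Q,S852W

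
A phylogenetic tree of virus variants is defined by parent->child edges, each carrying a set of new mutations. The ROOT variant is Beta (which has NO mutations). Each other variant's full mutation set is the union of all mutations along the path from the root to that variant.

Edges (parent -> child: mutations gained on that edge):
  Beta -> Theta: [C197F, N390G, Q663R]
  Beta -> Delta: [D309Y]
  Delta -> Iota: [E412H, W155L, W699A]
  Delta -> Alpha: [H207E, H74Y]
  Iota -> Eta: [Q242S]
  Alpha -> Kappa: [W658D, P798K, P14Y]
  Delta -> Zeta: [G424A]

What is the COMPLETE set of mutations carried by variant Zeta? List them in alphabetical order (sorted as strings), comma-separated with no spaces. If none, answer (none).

At Beta: gained [] -> total []
At Delta: gained ['D309Y'] -> total ['D309Y']
At Zeta: gained ['G424A'] -> total ['D309Y', 'G424A']

Answer: D309Y,G424A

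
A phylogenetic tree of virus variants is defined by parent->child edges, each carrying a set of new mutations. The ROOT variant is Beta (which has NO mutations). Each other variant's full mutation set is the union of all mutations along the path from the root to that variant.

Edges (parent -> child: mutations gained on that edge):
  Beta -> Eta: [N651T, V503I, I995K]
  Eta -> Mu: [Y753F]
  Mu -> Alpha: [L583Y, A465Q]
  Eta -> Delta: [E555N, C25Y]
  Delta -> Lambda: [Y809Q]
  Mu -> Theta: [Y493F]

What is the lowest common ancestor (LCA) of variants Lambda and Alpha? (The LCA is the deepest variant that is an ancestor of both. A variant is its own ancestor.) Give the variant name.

Answer: Eta

Derivation:
Path from root to Lambda: Beta -> Eta -> Delta -> Lambda
  ancestors of Lambda: {Beta, Eta, Delta, Lambda}
Path from root to Alpha: Beta -> Eta -> Mu -> Alpha
  ancestors of Alpha: {Beta, Eta, Mu, Alpha}
Common ancestors: {Beta, Eta}
Walk up from Alpha: Alpha (not in ancestors of Lambda), Mu (not in ancestors of Lambda), Eta (in ancestors of Lambda), Beta (in ancestors of Lambda)
Deepest common ancestor (LCA) = Eta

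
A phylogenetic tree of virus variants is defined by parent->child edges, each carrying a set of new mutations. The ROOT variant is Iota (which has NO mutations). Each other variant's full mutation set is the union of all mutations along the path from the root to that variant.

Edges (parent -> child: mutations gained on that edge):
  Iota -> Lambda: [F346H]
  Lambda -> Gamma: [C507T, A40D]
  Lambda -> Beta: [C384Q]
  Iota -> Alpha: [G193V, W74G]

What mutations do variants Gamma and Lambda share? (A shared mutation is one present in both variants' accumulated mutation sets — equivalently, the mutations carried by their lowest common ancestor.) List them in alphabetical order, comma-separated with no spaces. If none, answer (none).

Accumulating mutations along path to Gamma:
  At Iota: gained [] -> total []
  At Lambda: gained ['F346H'] -> total ['F346H']
  At Gamma: gained ['C507T', 'A40D'] -> total ['A40D', 'C507T', 'F346H']
Mutations(Gamma) = ['A40D', 'C507T', 'F346H']
Accumulating mutations along path to Lambda:
  At Iota: gained [] -> total []
  At Lambda: gained ['F346H'] -> total ['F346H']
Mutations(Lambda) = ['F346H']
Intersection: ['A40D', 'C507T', 'F346H'] ∩ ['F346H'] = ['F346H']

Answer: F346H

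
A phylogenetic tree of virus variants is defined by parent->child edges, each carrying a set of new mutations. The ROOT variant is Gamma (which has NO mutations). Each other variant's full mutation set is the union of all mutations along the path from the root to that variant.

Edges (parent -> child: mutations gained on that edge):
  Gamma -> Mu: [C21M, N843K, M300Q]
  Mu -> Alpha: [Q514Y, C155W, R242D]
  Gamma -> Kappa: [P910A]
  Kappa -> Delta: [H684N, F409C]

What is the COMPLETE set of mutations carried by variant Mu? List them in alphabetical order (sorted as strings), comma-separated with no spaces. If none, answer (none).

At Gamma: gained [] -> total []
At Mu: gained ['C21M', 'N843K', 'M300Q'] -> total ['C21M', 'M300Q', 'N843K']

Answer: C21M,M300Q,N843K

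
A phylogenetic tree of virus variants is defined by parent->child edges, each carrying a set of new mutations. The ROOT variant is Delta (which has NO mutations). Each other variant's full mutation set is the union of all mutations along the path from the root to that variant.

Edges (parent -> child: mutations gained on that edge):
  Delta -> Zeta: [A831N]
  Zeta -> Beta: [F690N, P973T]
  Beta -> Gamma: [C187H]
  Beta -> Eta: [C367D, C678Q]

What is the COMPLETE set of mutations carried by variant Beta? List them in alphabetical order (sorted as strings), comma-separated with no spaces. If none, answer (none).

Answer: A831N,F690N,P973T

Derivation:
At Delta: gained [] -> total []
At Zeta: gained ['A831N'] -> total ['A831N']
At Beta: gained ['F690N', 'P973T'] -> total ['A831N', 'F690N', 'P973T']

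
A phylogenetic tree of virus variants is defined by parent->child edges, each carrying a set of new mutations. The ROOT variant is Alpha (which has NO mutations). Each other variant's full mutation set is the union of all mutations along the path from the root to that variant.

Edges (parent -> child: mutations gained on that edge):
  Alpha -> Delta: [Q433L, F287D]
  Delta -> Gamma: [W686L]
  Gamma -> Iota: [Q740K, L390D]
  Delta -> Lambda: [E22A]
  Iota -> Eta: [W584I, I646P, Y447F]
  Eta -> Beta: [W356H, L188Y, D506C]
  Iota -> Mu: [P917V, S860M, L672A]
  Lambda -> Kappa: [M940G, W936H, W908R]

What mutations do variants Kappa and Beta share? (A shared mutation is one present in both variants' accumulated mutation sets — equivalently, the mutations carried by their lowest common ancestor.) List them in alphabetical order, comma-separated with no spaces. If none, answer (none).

Answer: F287D,Q433L

Derivation:
Accumulating mutations along path to Kappa:
  At Alpha: gained [] -> total []
  At Delta: gained ['Q433L', 'F287D'] -> total ['F287D', 'Q433L']
  At Lambda: gained ['E22A'] -> total ['E22A', 'F287D', 'Q433L']
  At Kappa: gained ['M940G', 'W936H', 'W908R'] -> total ['E22A', 'F287D', 'M940G', 'Q433L', 'W908R', 'W936H']
Mutations(Kappa) = ['E22A', 'F287D', 'M940G', 'Q433L', 'W908R', 'W936H']
Accumulating mutations along path to Beta:
  At Alpha: gained [] -> total []
  At Delta: gained ['Q433L', 'F287D'] -> total ['F287D', 'Q433L']
  At Gamma: gained ['W686L'] -> total ['F287D', 'Q433L', 'W686L']
  At Iota: gained ['Q740K', 'L390D'] -> total ['F287D', 'L390D', 'Q433L', 'Q740K', 'W686L']
  At Eta: gained ['W584I', 'I646P', 'Y447F'] -> total ['F287D', 'I646P', 'L390D', 'Q433L', 'Q740K', 'W584I', 'W686L', 'Y447F']
  At Beta: gained ['W356H', 'L188Y', 'D506C'] -> total ['D506C', 'F287D', 'I646P', 'L188Y', 'L390D', 'Q433L', 'Q740K', 'W356H', 'W584I', 'W686L', 'Y447F']
Mutations(Beta) = ['D506C', 'F287D', 'I646P', 'L188Y', 'L390D', 'Q433L', 'Q740K', 'W356H', 'W584I', 'W686L', 'Y447F']
Intersection: ['E22A', 'F287D', 'M940G', 'Q433L', 'W908R', 'W936H'] ∩ ['D506C', 'F287D', 'I646P', 'L188Y', 'L390D', 'Q433L', 'Q740K', 'W356H', 'W584I', 'W686L', 'Y447F'] = ['F287D', 'Q433L']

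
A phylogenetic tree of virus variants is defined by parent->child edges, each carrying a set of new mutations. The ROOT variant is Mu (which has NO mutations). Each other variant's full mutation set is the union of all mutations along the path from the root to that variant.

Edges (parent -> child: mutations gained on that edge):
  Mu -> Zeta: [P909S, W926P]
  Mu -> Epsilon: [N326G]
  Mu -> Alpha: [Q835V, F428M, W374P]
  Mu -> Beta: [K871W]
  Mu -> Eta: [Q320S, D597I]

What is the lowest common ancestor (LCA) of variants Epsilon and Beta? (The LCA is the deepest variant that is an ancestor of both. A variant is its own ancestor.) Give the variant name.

Path from root to Epsilon: Mu -> Epsilon
  ancestors of Epsilon: {Mu, Epsilon}
Path from root to Beta: Mu -> Beta
  ancestors of Beta: {Mu, Beta}
Common ancestors: {Mu}
Walk up from Beta: Beta (not in ancestors of Epsilon), Mu (in ancestors of Epsilon)
Deepest common ancestor (LCA) = Mu

Answer: Mu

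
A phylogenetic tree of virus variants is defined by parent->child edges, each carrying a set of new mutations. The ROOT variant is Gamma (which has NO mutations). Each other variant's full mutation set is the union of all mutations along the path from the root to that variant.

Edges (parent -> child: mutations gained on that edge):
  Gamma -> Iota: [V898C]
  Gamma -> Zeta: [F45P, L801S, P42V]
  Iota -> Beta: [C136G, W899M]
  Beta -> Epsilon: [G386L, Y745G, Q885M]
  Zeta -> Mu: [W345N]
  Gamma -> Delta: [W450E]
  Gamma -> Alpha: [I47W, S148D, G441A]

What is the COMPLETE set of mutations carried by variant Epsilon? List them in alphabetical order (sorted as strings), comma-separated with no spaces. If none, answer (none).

At Gamma: gained [] -> total []
At Iota: gained ['V898C'] -> total ['V898C']
At Beta: gained ['C136G', 'W899M'] -> total ['C136G', 'V898C', 'W899M']
At Epsilon: gained ['G386L', 'Y745G', 'Q885M'] -> total ['C136G', 'G386L', 'Q885M', 'V898C', 'W899M', 'Y745G']

Answer: C136G,G386L,Q885M,V898C,W899M,Y745G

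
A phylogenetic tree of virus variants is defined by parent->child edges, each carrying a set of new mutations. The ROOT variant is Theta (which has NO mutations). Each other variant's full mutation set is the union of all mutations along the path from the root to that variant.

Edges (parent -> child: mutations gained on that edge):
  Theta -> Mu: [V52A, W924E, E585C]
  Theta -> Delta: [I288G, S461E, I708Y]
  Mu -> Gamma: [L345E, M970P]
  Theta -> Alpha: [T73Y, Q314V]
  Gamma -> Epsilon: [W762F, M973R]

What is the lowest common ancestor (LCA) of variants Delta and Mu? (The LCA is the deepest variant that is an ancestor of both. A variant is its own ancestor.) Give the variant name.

Answer: Theta

Derivation:
Path from root to Delta: Theta -> Delta
  ancestors of Delta: {Theta, Delta}
Path from root to Mu: Theta -> Mu
  ancestors of Mu: {Theta, Mu}
Common ancestors: {Theta}
Walk up from Mu: Mu (not in ancestors of Delta), Theta (in ancestors of Delta)
Deepest common ancestor (LCA) = Theta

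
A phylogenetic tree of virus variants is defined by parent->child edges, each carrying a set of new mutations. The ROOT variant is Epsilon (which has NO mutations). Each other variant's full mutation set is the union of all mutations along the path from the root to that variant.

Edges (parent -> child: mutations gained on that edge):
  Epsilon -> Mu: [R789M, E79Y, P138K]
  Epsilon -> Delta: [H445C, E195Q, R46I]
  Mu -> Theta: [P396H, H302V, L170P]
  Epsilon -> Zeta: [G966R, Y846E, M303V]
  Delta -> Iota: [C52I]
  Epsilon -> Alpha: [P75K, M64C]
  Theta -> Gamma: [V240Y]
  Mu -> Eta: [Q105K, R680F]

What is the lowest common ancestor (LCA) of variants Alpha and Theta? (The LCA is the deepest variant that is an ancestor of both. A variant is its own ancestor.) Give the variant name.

Path from root to Alpha: Epsilon -> Alpha
  ancestors of Alpha: {Epsilon, Alpha}
Path from root to Theta: Epsilon -> Mu -> Theta
  ancestors of Theta: {Epsilon, Mu, Theta}
Common ancestors: {Epsilon}
Walk up from Theta: Theta (not in ancestors of Alpha), Mu (not in ancestors of Alpha), Epsilon (in ancestors of Alpha)
Deepest common ancestor (LCA) = Epsilon

Answer: Epsilon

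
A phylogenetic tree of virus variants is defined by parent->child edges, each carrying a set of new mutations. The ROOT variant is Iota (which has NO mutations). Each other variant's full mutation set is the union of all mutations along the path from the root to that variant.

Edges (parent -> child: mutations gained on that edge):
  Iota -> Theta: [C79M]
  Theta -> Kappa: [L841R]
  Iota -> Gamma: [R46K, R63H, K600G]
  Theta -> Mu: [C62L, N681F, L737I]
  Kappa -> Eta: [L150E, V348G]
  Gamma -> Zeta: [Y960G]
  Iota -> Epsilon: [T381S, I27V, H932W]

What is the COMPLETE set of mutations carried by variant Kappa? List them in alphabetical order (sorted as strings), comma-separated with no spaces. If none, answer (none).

Answer: C79M,L841R

Derivation:
At Iota: gained [] -> total []
At Theta: gained ['C79M'] -> total ['C79M']
At Kappa: gained ['L841R'] -> total ['C79M', 'L841R']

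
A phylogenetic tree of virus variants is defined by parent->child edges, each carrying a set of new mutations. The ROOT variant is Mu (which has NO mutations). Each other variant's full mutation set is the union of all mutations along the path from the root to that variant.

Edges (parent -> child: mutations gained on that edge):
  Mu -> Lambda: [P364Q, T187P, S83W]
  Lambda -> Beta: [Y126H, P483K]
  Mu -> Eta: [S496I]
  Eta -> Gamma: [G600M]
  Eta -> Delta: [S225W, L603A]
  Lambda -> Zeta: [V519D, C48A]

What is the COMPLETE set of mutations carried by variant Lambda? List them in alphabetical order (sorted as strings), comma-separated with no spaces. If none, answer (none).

At Mu: gained [] -> total []
At Lambda: gained ['P364Q', 'T187P', 'S83W'] -> total ['P364Q', 'S83W', 'T187P']

Answer: P364Q,S83W,T187P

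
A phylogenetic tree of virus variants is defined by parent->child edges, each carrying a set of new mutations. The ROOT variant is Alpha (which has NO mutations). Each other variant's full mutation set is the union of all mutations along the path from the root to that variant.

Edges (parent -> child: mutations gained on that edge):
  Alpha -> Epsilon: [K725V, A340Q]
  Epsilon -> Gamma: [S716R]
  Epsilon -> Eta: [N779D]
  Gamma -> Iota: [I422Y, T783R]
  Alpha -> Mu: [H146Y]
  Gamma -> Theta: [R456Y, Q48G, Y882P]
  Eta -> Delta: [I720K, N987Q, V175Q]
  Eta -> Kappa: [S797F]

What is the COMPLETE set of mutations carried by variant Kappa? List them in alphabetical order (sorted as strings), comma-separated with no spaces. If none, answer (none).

Answer: A340Q,K725V,N779D,S797F

Derivation:
At Alpha: gained [] -> total []
At Epsilon: gained ['K725V', 'A340Q'] -> total ['A340Q', 'K725V']
At Eta: gained ['N779D'] -> total ['A340Q', 'K725V', 'N779D']
At Kappa: gained ['S797F'] -> total ['A340Q', 'K725V', 'N779D', 'S797F']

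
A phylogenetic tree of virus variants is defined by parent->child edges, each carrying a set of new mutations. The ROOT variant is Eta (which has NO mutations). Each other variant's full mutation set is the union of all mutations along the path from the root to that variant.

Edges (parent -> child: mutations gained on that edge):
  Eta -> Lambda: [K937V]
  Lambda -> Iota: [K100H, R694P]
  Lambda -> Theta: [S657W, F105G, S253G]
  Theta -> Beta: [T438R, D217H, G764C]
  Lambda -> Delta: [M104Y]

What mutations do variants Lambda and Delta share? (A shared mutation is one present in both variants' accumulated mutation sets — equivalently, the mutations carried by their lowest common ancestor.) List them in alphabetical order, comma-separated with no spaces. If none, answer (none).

Answer: K937V

Derivation:
Accumulating mutations along path to Lambda:
  At Eta: gained [] -> total []
  At Lambda: gained ['K937V'] -> total ['K937V']
Mutations(Lambda) = ['K937V']
Accumulating mutations along path to Delta:
  At Eta: gained [] -> total []
  At Lambda: gained ['K937V'] -> total ['K937V']
  At Delta: gained ['M104Y'] -> total ['K937V', 'M104Y']
Mutations(Delta) = ['K937V', 'M104Y']
Intersection: ['K937V'] ∩ ['K937V', 'M104Y'] = ['K937V']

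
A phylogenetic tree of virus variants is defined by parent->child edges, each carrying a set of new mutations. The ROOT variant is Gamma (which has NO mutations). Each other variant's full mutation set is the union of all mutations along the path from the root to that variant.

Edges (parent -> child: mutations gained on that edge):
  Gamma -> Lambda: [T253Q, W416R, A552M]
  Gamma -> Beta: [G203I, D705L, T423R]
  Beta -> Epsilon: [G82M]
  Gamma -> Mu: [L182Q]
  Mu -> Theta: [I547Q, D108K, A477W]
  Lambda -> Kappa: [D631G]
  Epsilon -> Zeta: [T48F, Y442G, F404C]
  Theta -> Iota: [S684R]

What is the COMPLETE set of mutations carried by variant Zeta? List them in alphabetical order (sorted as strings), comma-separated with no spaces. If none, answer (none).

At Gamma: gained [] -> total []
At Beta: gained ['G203I', 'D705L', 'T423R'] -> total ['D705L', 'G203I', 'T423R']
At Epsilon: gained ['G82M'] -> total ['D705L', 'G203I', 'G82M', 'T423R']
At Zeta: gained ['T48F', 'Y442G', 'F404C'] -> total ['D705L', 'F404C', 'G203I', 'G82M', 'T423R', 'T48F', 'Y442G']

Answer: D705L,F404C,G203I,G82M,T423R,T48F,Y442G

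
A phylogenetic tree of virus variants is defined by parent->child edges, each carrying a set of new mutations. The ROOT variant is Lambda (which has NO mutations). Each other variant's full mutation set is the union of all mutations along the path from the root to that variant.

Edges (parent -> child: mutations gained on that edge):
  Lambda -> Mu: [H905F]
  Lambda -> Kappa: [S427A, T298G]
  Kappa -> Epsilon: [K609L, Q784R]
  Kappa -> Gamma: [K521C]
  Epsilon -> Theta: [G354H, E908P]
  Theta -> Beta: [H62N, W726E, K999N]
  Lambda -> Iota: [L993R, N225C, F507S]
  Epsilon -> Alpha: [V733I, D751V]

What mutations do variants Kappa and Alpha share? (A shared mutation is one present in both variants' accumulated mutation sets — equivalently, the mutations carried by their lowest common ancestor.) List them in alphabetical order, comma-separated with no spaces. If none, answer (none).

Answer: S427A,T298G

Derivation:
Accumulating mutations along path to Kappa:
  At Lambda: gained [] -> total []
  At Kappa: gained ['S427A', 'T298G'] -> total ['S427A', 'T298G']
Mutations(Kappa) = ['S427A', 'T298G']
Accumulating mutations along path to Alpha:
  At Lambda: gained [] -> total []
  At Kappa: gained ['S427A', 'T298G'] -> total ['S427A', 'T298G']
  At Epsilon: gained ['K609L', 'Q784R'] -> total ['K609L', 'Q784R', 'S427A', 'T298G']
  At Alpha: gained ['V733I', 'D751V'] -> total ['D751V', 'K609L', 'Q784R', 'S427A', 'T298G', 'V733I']
Mutations(Alpha) = ['D751V', 'K609L', 'Q784R', 'S427A', 'T298G', 'V733I']
Intersection: ['S427A', 'T298G'] ∩ ['D751V', 'K609L', 'Q784R', 'S427A', 'T298G', 'V733I'] = ['S427A', 'T298G']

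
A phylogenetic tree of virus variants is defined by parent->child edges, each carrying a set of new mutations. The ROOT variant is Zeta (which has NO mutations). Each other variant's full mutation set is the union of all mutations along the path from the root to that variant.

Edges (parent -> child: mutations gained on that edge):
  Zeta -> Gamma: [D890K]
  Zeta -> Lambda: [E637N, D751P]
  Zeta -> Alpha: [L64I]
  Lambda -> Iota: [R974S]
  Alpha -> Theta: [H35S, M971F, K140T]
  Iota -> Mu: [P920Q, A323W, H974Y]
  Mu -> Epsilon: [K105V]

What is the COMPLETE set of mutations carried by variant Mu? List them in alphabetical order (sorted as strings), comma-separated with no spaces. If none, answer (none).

At Zeta: gained [] -> total []
At Lambda: gained ['E637N', 'D751P'] -> total ['D751P', 'E637N']
At Iota: gained ['R974S'] -> total ['D751P', 'E637N', 'R974S']
At Mu: gained ['P920Q', 'A323W', 'H974Y'] -> total ['A323W', 'D751P', 'E637N', 'H974Y', 'P920Q', 'R974S']

Answer: A323W,D751P,E637N,H974Y,P920Q,R974S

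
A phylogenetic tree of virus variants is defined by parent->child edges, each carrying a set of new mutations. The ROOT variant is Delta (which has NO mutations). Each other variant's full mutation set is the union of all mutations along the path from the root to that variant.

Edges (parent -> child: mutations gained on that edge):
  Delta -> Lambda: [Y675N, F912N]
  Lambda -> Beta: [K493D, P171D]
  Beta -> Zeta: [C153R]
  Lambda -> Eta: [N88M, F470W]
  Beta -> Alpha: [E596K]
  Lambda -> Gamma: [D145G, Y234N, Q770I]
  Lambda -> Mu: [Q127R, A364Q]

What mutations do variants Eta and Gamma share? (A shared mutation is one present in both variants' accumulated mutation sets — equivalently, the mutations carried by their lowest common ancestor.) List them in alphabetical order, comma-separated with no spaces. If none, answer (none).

Accumulating mutations along path to Eta:
  At Delta: gained [] -> total []
  At Lambda: gained ['Y675N', 'F912N'] -> total ['F912N', 'Y675N']
  At Eta: gained ['N88M', 'F470W'] -> total ['F470W', 'F912N', 'N88M', 'Y675N']
Mutations(Eta) = ['F470W', 'F912N', 'N88M', 'Y675N']
Accumulating mutations along path to Gamma:
  At Delta: gained [] -> total []
  At Lambda: gained ['Y675N', 'F912N'] -> total ['F912N', 'Y675N']
  At Gamma: gained ['D145G', 'Y234N', 'Q770I'] -> total ['D145G', 'F912N', 'Q770I', 'Y234N', 'Y675N']
Mutations(Gamma) = ['D145G', 'F912N', 'Q770I', 'Y234N', 'Y675N']
Intersection: ['F470W', 'F912N', 'N88M', 'Y675N'] ∩ ['D145G', 'F912N', 'Q770I', 'Y234N', 'Y675N'] = ['F912N', 'Y675N']

Answer: F912N,Y675N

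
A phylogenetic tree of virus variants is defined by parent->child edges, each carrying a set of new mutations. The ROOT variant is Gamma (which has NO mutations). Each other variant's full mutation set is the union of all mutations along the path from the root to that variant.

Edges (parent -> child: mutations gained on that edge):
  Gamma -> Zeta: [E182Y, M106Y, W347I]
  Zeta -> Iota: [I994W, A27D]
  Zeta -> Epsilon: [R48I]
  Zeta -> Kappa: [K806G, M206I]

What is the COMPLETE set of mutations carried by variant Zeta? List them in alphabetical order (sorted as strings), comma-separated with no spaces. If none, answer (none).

At Gamma: gained [] -> total []
At Zeta: gained ['E182Y', 'M106Y', 'W347I'] -> total ['E182Y', 'M106Y', 'W347I']

Answer: E182Y,M106Y,W347I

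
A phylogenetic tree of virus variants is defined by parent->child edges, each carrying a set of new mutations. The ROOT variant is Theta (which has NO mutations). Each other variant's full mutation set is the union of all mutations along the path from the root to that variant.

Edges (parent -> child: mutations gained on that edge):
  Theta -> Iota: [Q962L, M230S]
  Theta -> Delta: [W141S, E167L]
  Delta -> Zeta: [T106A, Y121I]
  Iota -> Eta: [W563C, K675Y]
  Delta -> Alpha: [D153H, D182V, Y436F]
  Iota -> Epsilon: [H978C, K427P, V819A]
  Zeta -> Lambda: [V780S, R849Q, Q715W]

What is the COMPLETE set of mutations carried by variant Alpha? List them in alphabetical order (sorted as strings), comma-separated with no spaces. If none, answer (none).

Answer: D153H,D182V,E167L,W141S,Y436F

Derivation:
At Theta: gained [] -> total []
At Delta: gained ['W141S', 'E167L'] -> total ['E167L', 'W141S']
At Alpha: gained ['D153H', 'D182V', 'Y436F'] -> total ['D153H', 'D182V', 'E167L', 'W141S', 'Y436F']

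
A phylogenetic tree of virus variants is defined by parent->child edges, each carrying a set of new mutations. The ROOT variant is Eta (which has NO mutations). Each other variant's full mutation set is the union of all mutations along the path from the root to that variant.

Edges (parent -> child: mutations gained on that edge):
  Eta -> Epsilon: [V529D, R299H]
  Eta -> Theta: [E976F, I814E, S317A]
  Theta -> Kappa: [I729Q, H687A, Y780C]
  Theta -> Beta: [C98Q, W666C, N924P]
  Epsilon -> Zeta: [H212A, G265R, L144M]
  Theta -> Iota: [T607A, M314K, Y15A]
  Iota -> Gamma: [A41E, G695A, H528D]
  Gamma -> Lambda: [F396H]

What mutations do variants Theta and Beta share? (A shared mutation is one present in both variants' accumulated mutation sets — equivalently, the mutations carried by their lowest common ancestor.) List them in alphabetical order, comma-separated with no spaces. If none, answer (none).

Answer: E976F,I814E,S317A

Derivation:
Accumulating mutations along path to Theta:
  At Eta: gained [] -> total []
  At Theta: gained ['E976F', 'I814E', 'S317A'] -> total ['E976F', 'I814E', 'S317A']
Mutations(Theta) = ['E976F', 'I814E', 'S317A']
Accumulating mutations along path to Beta:
  At Eta: gained [] -> total []
  At Theta: gained ['E976F', 'I814E', 'S317A'] -> total ['E976F', 'I814E', 'S317A']
  At Beta: gained ['C98Q', 'W666C', 'N924P'] -> total ['C98Q', 'E976F', 'I814E', 'N924P', 'S317A', 'W666C']
Mutations(Beta) = ['C98Q', 'E976F', 'I814E', 'N924P', 'S317A', 'W666C']
Intersection: ['E976F', 'I814E', 'S317A'] ∩ ['C98Q', 'E976F', 'I814E', 'N924P', 'S317A', 'W666C'] = ['E976F', 'I814E', 'S317A']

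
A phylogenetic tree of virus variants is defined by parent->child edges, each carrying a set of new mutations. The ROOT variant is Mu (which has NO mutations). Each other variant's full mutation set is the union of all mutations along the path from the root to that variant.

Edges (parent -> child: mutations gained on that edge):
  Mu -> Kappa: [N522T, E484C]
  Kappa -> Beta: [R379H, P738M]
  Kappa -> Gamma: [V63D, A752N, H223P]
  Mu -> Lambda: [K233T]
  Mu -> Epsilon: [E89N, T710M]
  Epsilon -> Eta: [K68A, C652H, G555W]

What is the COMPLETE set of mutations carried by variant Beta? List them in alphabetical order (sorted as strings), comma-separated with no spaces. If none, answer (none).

Answer: E484C,N522T,P738M,R379H

Derivation:
At Mu: gained [] -> total []
At Kappa: gained ['N522T', 'E484C'] -> total ['E484C', 'N522T']
At Beta: gained ['R379H', 'P738M'] -> total ['E484C', 'N522T', 'P738M', 'R379H']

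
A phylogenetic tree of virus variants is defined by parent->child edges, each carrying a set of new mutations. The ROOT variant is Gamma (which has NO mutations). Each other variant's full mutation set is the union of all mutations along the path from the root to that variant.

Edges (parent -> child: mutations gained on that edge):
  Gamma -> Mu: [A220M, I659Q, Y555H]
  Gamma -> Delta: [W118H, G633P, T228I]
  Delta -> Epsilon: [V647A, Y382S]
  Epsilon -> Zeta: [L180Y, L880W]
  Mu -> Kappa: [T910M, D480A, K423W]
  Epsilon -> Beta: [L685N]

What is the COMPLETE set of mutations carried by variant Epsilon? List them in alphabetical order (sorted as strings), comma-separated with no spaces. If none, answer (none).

Answer: G633P,T228I,V647A,W118H,Y382S

Derivation:
At Gamma: gained [] -> total []
At Delta: gained ['W118H', 'G633P', 'T228I'] -> total ['G633P', 'T228I', 'W118H']
At Epsilon: gained ['V647A', 'Y382S'] -> total ['G633P', 'T228I', 'V647A', 'W118H', 'Y382S']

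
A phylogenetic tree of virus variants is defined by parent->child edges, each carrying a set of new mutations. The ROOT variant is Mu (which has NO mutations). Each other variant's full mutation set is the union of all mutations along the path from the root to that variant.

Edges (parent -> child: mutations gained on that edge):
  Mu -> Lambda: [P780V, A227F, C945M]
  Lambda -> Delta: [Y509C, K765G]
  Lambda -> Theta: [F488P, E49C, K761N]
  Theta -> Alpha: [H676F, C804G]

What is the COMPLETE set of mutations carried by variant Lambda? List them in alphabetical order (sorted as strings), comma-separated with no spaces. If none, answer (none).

At Mu: gained [] -> total []
At Lambda: gained ['P780V', 'A227F', 'C945M'] -> total ['A227F', 'C945M', 'P780V']

Answer: A227F,C945M,P780V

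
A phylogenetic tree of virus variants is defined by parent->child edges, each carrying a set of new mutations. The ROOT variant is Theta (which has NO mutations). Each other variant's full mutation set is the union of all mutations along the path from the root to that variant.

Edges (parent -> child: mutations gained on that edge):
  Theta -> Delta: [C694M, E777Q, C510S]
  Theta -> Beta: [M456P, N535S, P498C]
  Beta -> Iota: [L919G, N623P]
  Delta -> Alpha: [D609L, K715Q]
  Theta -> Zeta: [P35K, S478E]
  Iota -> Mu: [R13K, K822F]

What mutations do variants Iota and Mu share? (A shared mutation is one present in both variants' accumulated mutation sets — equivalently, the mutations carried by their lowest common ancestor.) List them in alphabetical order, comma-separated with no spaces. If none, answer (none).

Accumulating mutations along path to Iota:
  At Theta: gained [] -> total []
  At Beta: gained ['M456P', 'N535S', 'P498C'] -> total ['M456P', 'N535S', 'P498C']
  At Iota: gained ['L919G', 'N623P'] -> total ['L919G', 'M456P', 'N535S', 'N623P', 'P498C']
Mutations(Iota) = ['L919G', 'M456P', 'N535S', 'N623P', 'P498C']
Accumulating mutations along path to Mu:
  At Theta: gained [] -> total []
  At Beta: gained ['M456P', 'N535S', 'P498C'] -> total ['M456P', 'N535S', 'P498C']
  At Iota: gained ['L919G', 'N623P'] -> total ['L919G', 'M456P', 'N535S', 'N623P', 'P498C']
  At Mu: gained ['R13K', 'K822F'] -> total ['K822F', 'L919G', 'M456P', 'N535S', 'N623P', 'P498C', 'R13K']
Mutations(Mu) = ['K822F', 'L919G', 'M456P', 'N535S', 'N623P', 'P498C', 'R13K']
Intersection: ['L919G', 'M456P', 'N535S', 'N623P', 'P498C'] ∩ ['K822F', 'L919G', 'M456P', 'N535S', 'N623P', 'P498C', 'R13K'] = ['L919G', 'M456P', 'N535S', 'N623P', 'P498C']

Answer: L919G,M456P,N535S,N623P,P498C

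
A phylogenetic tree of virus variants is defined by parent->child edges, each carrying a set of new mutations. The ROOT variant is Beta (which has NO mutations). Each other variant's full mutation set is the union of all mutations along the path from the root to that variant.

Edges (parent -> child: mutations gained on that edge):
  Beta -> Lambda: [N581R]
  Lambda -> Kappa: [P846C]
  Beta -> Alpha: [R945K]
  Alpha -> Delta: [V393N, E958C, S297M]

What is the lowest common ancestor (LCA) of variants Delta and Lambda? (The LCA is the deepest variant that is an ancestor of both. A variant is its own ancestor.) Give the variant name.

Answer: Beta

Derivation:
Path from root to Delta: Beta -> Alpha -> Delta
  ancestors of Delta: {Beta, Alpha, Delta}
Path from root to Lambda: Beta -> Lambda
  ancestors of Lambda: {Beta, Lambda}
Common ancestors: {Beta}
Walk up from Lambda: Lambda (not in ancestors of Delta), Beta (in ancestors of Delta)
Deepest common ancestor (LCA) = Beta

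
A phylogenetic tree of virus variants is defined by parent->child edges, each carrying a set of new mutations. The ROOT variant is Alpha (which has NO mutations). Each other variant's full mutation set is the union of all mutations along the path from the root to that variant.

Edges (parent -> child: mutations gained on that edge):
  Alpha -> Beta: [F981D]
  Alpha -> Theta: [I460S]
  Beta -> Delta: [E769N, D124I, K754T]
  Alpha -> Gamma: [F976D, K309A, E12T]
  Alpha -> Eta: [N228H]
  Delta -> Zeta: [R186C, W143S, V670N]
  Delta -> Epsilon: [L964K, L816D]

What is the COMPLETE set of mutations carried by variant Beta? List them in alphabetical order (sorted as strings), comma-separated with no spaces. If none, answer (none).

At Alpha: gained [] -> total []
At Beta: gained ['F981D'] -> total ['F981D']

Answer: F981D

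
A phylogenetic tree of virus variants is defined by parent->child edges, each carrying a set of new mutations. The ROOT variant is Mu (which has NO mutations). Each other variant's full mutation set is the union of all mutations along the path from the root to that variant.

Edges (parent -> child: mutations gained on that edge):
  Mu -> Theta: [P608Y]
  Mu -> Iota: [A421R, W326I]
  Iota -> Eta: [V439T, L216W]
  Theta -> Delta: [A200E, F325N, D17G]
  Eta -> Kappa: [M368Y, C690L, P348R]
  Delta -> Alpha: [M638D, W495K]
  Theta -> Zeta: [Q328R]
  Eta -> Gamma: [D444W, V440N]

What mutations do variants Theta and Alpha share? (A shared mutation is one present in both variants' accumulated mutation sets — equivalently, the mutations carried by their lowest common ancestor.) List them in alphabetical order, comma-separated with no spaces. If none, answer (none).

Accumulating mutations along path to Theta:
  At Mu: gained [] -> total []
  At Theta: gained ['P608Y'] -> total ['P608Y']
Mutations(Theta) = ['P608Y']
Accumulating mutations along path to Alpha:
  At Mu: gained [] -> total []
  At Theta: gained ['P608Y'] -> total ['P608Y']
  At Delta: gained ['A200E', 'F325N', 'D17G'] -> total ['A200E', 'D17G', 'F325N', 'P608Y']
  At Alpha: gained ['M638D', 'W495K'] -> total ['A200E', 'D17G', 'F325N', 'M638D', 'P608Y', 'W495K']
Mutations(Alpha) = ['A200E', 'D17G', 'F325N', 'M638D', 'P608Y', 'W495K']
Intersection: ['P608Y'] ∩ ['A200E', 'D17G', 'F325N', 'M638D', 'P608Y', 'W495K'] = ['P608Y']

Answer: P608Y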